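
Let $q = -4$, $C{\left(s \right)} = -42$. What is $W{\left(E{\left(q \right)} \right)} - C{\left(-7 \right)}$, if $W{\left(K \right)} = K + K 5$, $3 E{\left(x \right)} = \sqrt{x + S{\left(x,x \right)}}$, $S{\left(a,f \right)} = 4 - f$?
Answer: $46$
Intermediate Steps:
$E{\left(x \right)} = \frac{2}{3}$ ($E{\left(x \right)} = \frac{\sqrt{x - \left(-4 + x\right)}}{3} = \frac{\sqrt{4}}{3} = \frac{1}{3} \cdot 2 = \frac{2}{3}$)
$W{\left(K \right)} = 6 K$ ($W{\left(K \right)} = K + 5 K = 6 K$)
$W{\left(E{\left(q \right)} \right)} - C{\left(-7 \right)} = 6 \cdot \frac{2}{3} - -42 = 4 + 42 = 46$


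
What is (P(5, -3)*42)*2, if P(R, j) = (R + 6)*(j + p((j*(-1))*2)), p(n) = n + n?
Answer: 8316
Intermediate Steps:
p(n) = 2*n
P(R, j) = -3*j*(6 + R) (P(R, j) = (R + 6)*(j + 2*((j*(-1))*2)) = (6 + R)*(j + 2*(-j*2)) = (6 + R)*(j + 2*(-2*j)) = (6 + R)*(j - 4*j) = (6 + R)*(-3*j) = -3*j*(6 + R))
(P(5, -3)*42)*2 = ((3*(-3)*(-6 - 1*5))*42)*2 = ((3*(-3)*(-6 - 5))*42)*2 = ((3*(-3)*(-11))*42)*2 = (99*42)*2 = 4158*2 = 8316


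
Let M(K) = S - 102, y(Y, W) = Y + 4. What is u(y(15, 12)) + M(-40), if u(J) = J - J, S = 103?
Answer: 1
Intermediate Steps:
y(Y, W) = 4 + Y
M(K) = 1 (M(K) = 103 - 102 = 1)
u(J) = 0
u(y(15, 12)) + M(-40) = 0 + 1 = 1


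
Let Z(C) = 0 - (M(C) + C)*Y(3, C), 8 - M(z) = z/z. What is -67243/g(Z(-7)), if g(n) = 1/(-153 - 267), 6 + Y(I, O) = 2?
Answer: 28242060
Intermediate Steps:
Y(I, O) = -4 (Y(I, O) = -6 + 2 = -4)
M(z) = 7 (M(z) = 8 - z/z = 8 - 1*1 = 8 - 1 = 7)
Z(C) = 28 + 4*C (Z(C) = 0 - (7 + C)*(-4) = 0 - (-28 - 4*C) = 0 + (28 + 4*C) = 28 + 4*C)
g(n) = -1/420 (g(n) = 1/(-420) = -1/420)
-67243/g(Z(-7)) = -67243/(-1/420) = -67243*(-420) = 28242060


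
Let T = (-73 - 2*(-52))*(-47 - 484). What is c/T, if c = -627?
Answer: 209/5487 ≈ 0.038090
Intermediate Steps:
T = -16461 (T = (-73 + 104)*(-531) = 31*(-531) = -16461)
c/T = -627/(-16461) = -627*(-1/16461) = 209/5487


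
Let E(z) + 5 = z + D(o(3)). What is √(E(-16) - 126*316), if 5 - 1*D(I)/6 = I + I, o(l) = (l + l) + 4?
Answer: I*√39927 ≈ 199.82*I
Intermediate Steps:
o(l) = 4 + 2*l (o(l) = 2*l + 4 = 4 + 2*l)
D(I) = 30 - 12*I (D(I) = 30 - 6*(I + I) = 30 - 12*I)
E(z) = -95 + z (E(z) = -5 + (z + (30 - 12*(4 + 2*3))) = -5 + (z + (30 - 12*(4 + 6))) = -5 + (z + (30 - 12*10)) = -5 + (z + (30 - 120)) = -5 + (z - 90) = -5 + (-90 + z) = -95 + z)
√(E(-16) - 126*316) = √((-95 - 16) - 126*316) = √(-111 - 39816) = √(-39927) = I*√39927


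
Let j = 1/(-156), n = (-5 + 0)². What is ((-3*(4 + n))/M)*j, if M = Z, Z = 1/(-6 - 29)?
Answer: -1015/52 ≈ -19.519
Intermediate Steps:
n = 25 (n = (-5)² = 25)
j = -1/156 ≈ -0.0064103
Z = -1/35 (Z = 1/(-35) = -1/35 ≈ -0.028571)
M = -1/35 ≈ -0.028571
((-3*(4 + n))/M)*j = ((-3*(4 + 25))/(-1/35))*(-1/156) = (-3*29*(-35))*(-1/156) = -87*(-35)*(-1/156) = 3045*(-1/156) = -1015/52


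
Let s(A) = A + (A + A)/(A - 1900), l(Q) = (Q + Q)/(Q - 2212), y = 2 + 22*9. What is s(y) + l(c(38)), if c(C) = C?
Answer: 3690806/18479 ≈ 199.73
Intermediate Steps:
y = 200 (y = 2 + 198 = 200)
l(Q) = 2*Q/(-2212 + Q) (l(Q) = (2*Q)/(-2212 + Q) = 2*Q/(-2212 + Q))
s(A) = A + 2*A/(-1900 + A) (s(A) = A + (2*A)/(-1900 + A) = A + 2*A/(-1900 + A))
s(y) + l(c(38)) = 200*(-1898 + 200)/(-1900 + 200) + 2*38/(-2212 + 38) = 200*(-1698)/(-1700) + 2*38/(-2174) = 200*(-1/1700)*(-1698) + 2*38*(-1/2174) = 3396/17 - 38/1087 = 3690806/18479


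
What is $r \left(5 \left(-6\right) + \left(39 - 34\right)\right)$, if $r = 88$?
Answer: $-2200$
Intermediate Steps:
$r \left(5 \left(-6\right) + \left(39 - 34\right)\right) = 88 \left(5 \left(-6\right) + \left(39 - 34\right)\right) = 88 \left(-30 + \left(39 - 34\right)\right) = 88 \left(-30 + 5\right) = 88 \left(-25\right) = -2200$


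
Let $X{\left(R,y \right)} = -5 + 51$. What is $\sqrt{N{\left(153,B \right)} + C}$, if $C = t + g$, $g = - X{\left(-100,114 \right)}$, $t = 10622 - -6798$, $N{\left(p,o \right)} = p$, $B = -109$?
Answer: $\sqrt{17527} \approx 132.39$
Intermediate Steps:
$t = 17420$ ($t = 10622 + 6798 = 17420$)
$X{\left(R,y \right)} = 46$
$g = -46$ ($g = \left(-1\right) 46 = -46$)
$C = 17374$ ($C = 17420 - 46 = 17374$)
$\sqrt{N{\left(153,B \right)} + C} = \sqrt{153 + 17374} = \sqrt{17527}$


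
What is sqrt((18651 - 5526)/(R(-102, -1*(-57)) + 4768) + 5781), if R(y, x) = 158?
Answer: sqrt(15593707834)/1642 ≈ 76.050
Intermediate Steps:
sqrt((18651 - 5526)/(R(-102, -1*(-57)) + 4768) + 5781) = sqrt((18651 - 5526)/(158 + 4768) + 5781) = sqrt(13125/4926 + 5781) = sqrt(13125*(1/4926) + 5781) = sqrt(4375/1642 + 5781) = sqrt(9496777/1642) = sqrt(15593707834)/1642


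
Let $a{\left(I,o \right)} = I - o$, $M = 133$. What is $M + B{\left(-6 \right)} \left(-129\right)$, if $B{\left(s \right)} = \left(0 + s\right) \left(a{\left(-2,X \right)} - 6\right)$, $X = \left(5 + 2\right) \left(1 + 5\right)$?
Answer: $-38567$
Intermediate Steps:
$X = 42$ ($X = 7 \cdot 6 = 42$)
$B{\left(s \right)} = - 50 s$ ($B{\left(s \right)} = \left(0 + s\right) \left(\left(-2 - 42\right) - 6\right) = s \left(\left(-2 - 42\right) - 6\right) = s \left(-44 - 6\right) = s \left(-50\right) = - 50 s$)
$M + B{\left(-6 \right)} \left(-129\right) = 133 + \left(-50\right) \left(-6\right) \left(-129\right) = 133 + 300 \left(-129\right) = 133 - 38700 = -38567$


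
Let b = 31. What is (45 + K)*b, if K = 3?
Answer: 1488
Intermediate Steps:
(45 + K)*b = (45 + 3)*31 = 48*31 = 1488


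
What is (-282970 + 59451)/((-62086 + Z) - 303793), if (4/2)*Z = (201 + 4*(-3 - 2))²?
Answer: 447038/698997 ≈ 0.63954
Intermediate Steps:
Z = 32761/2 (Z = (201 + 4*(-3 - 2))²/2 = (201 + 4*(-5))²/2 = (201 - 20)²/2 = (½)*181² = (½)*32761 = 32761/2 ≈ 16381.)
(-282970 + 59451)/((-62086 + Z) - 303793) = (-282970 + 59451)/((-62086 + 32761/2) - 303793) = -223519/(-91411/2 - 303793) = -223519/(-698997/2) = -223519*(-2/698997) = 447038/698997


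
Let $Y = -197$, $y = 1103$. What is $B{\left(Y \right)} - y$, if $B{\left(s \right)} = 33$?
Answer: $-1070$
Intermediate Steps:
$B{\left(Y \right)} - y = 33 - 1103 = -1070$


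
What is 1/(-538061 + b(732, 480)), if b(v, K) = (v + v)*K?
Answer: 1/164659 ≈ 6.0732e-6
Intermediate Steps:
b(v, K) = 2*K*v (b(v, K) = (2*v)*K = 2*K*v)
1/(-538061 + b(732, 480)) = 1/(-538061 + 2*480*732) = 1/(-538061 + 702720) = 1/164659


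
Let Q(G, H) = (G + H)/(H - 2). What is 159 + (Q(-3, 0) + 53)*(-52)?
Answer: -2675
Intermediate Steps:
Q(G, H) = (G + H)/(-2 + H)
159 + (Q(-3, 0) + 53)*(-52) = 159 + ((-3 + 0)/(-2 + 0) + 53)*(-52) = 159 + (-3/(-2) + 53)*(-52) = 159 + (-½*(-3) + 53)*(-52) = 159 + (3/2 + 53)*(-52) = 159 + (109/2)*(-52) = 159 - 2834 = -2675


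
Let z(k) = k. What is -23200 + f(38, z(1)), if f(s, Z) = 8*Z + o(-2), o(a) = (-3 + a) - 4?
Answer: -23201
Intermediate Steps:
o(a) = -7 + a
f(s, Z) = -9 + 8*Z (f(s, Z) = 8*Z + (-7 - 2) = 8*Z - 9 = -9 + 8*Z)
-23200 + f(38, z(1)) = -23200 + (-9 + 8*1) = -23200 + (-9 + 8) = -23200 - 1 = -23201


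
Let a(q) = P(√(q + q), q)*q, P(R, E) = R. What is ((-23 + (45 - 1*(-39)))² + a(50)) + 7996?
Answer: 12217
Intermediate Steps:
a(q) = √2*q^(3/2) (a(q) = √(q + q)*q = √(2*q)*q = (√2*√q)*q = √2*q^(3/2))
((-23 + (45 - 1*(-39)))² + a(50)) + 7996 = ((-23 + (45 - 1*(-39)))² + √2*50^(3/2)) + 7996 = ((-23 + (45 + 39))² + √2*(250*√2)) + 7996 = ((-23 + 84)² + 500) + 7996 = (61² + 500) + 7996 = (3721 + 500) + 7996 = 4221 + 7996 = 12217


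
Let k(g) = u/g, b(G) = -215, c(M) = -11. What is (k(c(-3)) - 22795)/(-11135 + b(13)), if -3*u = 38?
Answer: 752197/374550 ≈ 2.0083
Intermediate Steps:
u = -38/3 (u = -1/3*38 = -38/3 ≈ -12.667)
k(g) = -38/(3*g)
(k(c(-3)) - 22795)/(-11135 + b(13)) = (-38/3/(-11) - 22795)/(-11135 - 215) = (-38/3*(-1/11) - 22795)/(-11350) = (38/33 - 22795)*(-1/11350) = -752197/33*(-1/11350) = 752197/374550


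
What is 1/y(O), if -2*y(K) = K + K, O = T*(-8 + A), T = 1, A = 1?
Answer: ⅐ ≈ 0.14286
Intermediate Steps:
O = -7 (O = 1*(-8 + 1) = 1*(-7) = -7)
y(K) = -K (y(K) = -(K + K)/2 = -K)
1/y(O) = 1/(-1*(-7)) = 1/7 = ⅐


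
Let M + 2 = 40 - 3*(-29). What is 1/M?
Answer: 1/125 ≈ 0.0080000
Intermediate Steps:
M = 125 (M = -2 + (40 - 3*(-29)) = -2 + (40 + 87) = -2 + 127 = 125)
1/M = 1/125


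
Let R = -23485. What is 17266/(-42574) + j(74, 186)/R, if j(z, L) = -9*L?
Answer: -23873081/71417885 ≈ -0.33427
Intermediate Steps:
17266/(-42574) + j(74, 186)/R = 17266/(-42574) - 9*186/(-23485) = 17266*(-1/42574) - 1674*(-1/23485) = -8633/21287 + 1674/23485 = -23873081/71417885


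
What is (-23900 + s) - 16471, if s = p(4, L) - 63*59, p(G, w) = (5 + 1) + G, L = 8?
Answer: -44078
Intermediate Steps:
p(G, w) = 6 + G
s = -3707 (s = (6 + 4) - 63*59 = 10 - 3717 = -3707)
(-23900 + s) - 16471 = (-23900 - 3707) - 16471 = -27607 - 16471 = -44078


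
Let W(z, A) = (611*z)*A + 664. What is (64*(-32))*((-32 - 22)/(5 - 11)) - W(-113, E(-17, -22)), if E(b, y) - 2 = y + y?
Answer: -2918902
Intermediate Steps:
E(b, y) = 2 + 2*y (E(b, y) = 2 + (y + y) = 2 + 2*y)
W(z, A) = 664 + 611*A*z (W(z, A) = 611*A*z + 664 = 664 + 611*A*z)
(64*(-32))*((-32 - 22)/(5 - 11)) - W(-113, E(-17, -22)) = (64*(-32))*((-32 - 22)/(5 - 11)) - (664 + 611*(2 + 2*(-22))*(-113)) = -(-110592)/(-6) - (664 + 611*(2 - 44)*(-113)) = -(-110592)*(-1)/6 - (664 + 611*(-42)*(-113)) = -2048*9 - (664 + 2899806) = -18432 - 1*2900470 = -18432 - 2900470 = -2918902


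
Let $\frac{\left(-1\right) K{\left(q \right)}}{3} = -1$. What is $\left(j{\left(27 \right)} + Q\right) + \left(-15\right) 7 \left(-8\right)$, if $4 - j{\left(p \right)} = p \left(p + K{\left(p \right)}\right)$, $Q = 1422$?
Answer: $1456$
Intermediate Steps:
$K{\left(q \right)} = 3$ ($K{\left(q \right)} = \left(-3\right) \left(-1\right) = 3$)
$j{\left(p \right)} = 4 - p \left(3 + p\right)$ ($j{\left(p \right)} = 4 - p \left(p + 3\right) = 4 - p \left(3 + p\right)$)
$\left(j{\left(27 \right)} + Q\right) + \left(-15\right) 7 \left(-8\right) = \left(\left(4 - 27^{2} - 81\right) + 1422\right) + \left(-15\right) 7 \left(-8\right) = \left(\left(4 - 729 - 81\right) + 1422\right) - -840 = \left(\left(4 - 729 - 81\right) + 1422\right) + 840 = \left(-806 + 1422\right) + 840 = 616 + 840 = 1456$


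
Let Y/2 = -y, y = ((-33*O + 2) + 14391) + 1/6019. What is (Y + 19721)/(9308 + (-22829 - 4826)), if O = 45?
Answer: 36685807/110430593 ≈ 0.33221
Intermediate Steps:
y = 77693253/6019 (y = ((-33*45 + 2) + 14391) + 1/6019 = ((-1485 + 2) + 14391) + 1/6019 = (-1483 + 14391) + 1/6019 = 12908 + 1/6019 = 77693253/6019 ≈ 12908.)
Y = -155386506/6019 (Y = 2*(-1*77693253/6019) = 2*(-77693253/6019) = -155386506/6019 ≈ -25816.)
(Y + 19721)/(9308 + (-22829 - 4826)) = (-155386506/6019 + 19721)/(9308 + (-22829 - 4826)) = -36685807/(6019*(9308 - 27655)) = -36685807/6019/(-18347) = -36685807/6019*(-1/18347) = 36685807/110430593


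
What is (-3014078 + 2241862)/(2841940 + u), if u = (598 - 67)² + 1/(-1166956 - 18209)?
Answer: -114400421955/462792266083 ≈ -0.24720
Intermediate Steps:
u = 334170308564/1185165 (u = 531² + 1/(-1185165) = 281961 - 1/1185165 = 334170308564/1185165 ≈ 2.8196e+5)
(-3014078 + 2241862)/(2841940 + u) = (-3014078 + 2241862)/(2841940 + 334170308564/1185165) = -772216/3702338128664/1185165 = -772216*1185165/3702338128664 = -114400421955/462792266083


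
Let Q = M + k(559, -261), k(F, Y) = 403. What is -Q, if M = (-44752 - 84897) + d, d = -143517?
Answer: 272763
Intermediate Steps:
M = -273166 (M = (-44752 - 84897) - 143517 = -129649 - 143517 = -273166)
Q = -272763 (Q = -273166 + 403 = -272763)
-Q = -1*(-272763) = 272763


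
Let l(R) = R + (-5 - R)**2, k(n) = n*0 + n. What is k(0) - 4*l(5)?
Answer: -420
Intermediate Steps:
k(n) = n (k(n) = 0 + n = n)
k(0) - 4*l(5) = 0 - 4*(5 + (5 + 5)**2) = 0 - 4*(5 + 10**2) = 0 - 4*(5 + 100) = 0 - 4*105 = 0 - 420 = -420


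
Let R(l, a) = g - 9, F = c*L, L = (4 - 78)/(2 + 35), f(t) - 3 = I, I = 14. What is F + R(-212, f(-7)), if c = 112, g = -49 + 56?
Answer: -226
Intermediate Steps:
f(t) = 17 (f(t) = 3 + 14 = 17)
g = 7
L = -2 (L = -74/37 = -74*1/37 = -2)
F = -224 (F = 112*(-2) = -224)
R(l, a) = -2 (R(l, a) = 7 - 9 = -2)
F + R(-212, f(-7)) = -224 - 2 = -226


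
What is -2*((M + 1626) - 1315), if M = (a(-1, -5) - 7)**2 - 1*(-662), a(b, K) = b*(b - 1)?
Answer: -1996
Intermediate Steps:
a(b, K) = b*(-1 + b)
M = 687 (M = (-(-1 - 1) - 7)**2 - 1*(-662) = (-1*(-2) - 7)**2 + 662 = (2 - 7)**2 + 662 = (-5)**2 + 662 = 25 + 662 = 687)
-2*((M + 1626) - 1315) = -2*((687 + 1626) - 1315) = -2*(2313 - 1315) = -2*998 = -1996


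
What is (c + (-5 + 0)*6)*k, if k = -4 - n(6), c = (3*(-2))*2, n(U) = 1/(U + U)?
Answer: 343/2 ≈ 171.50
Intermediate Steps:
n(U) = 1/(2*U)
c = -12 (c = -6*2 = -12)
k = -49/12 (k = -4 - 1/(2*6) = -4 - 1*1/12 = -4 - 1/12 = -49/12 ≈ -4.0833)
(c + (-5 + 0)*6)*k = (-12 + (-5 + 0)*6)*(-49/12) = (-12 - 5*6)*(-49/12) = (-12 - 30)*(-49/12) = -42*(-49/12) = 343/2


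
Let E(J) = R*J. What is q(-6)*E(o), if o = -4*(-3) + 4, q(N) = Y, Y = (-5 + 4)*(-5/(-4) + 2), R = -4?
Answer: 208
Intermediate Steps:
Y = -13/4 (Y = -(-5*(-1/4) + 2) = -(5/4 + 2) = -1*13/4 = -13/4 ≈ -3.2500)
q(N) = -13/4
o = 16 (o = 12 + 4 = 16)
E(J) = -4*J
q(-6)*E(o) = -(-13)*16 = -13/4*(-64) = 208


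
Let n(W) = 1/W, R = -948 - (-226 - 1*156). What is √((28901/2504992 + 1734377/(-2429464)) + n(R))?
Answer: I*√2039645183184977252374978334/53821186601672 ≈ 0.83912*I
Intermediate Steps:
R = -566 (R = -948 - (-226 - 156) = -948 - 1*(-382) = -948 + 382 = -566)
√((28901/2504992 + 1734377/(-2429464)) + n(R)) = √((28901/2504992 + 1734377/(-2429464)) + 1/(-566)) = √((28901*(1/2504992) + 1734377*(-1/2429464)) - 1/566) = √((28901/2504992 - 1734377/2429464) - 1/566) = √(-534298321365/760723485536 - 1/566) = √(-151586786689063/215284746406688) = I*√2039645183184977252374978334/53821186601672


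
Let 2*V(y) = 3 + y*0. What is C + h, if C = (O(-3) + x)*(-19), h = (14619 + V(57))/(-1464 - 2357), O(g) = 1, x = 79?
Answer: -11645081/7642 ≈ -1523.8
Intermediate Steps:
V(y) = 3/2 (V(y) = (3 + y*0)/2 = (3 + 0)/2 = (½)*3 = 3/2)
h = -29241/7642 (h = (14619 + 3/2)/(-1464 - 2357) = (29241/2)/(-3821) = (29241/2)*(-1/3821) = -29241/7642 ≈ -3.8264)
C = -1520 (C = (1 + 79)*(-19) = 80*(-19) = -1520)
C + h = -1520 - 29241/7642 = -11645081/7642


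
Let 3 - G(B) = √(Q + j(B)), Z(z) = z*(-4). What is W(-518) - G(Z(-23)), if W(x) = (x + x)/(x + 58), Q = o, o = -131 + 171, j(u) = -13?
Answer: -86/115 + 3*√3 ≈ 4.4483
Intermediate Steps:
o = 40
Q = 40
Z(z) = -4*z
G(B) = 3 - 3*√3 (G(B) = 3 - √(40 - 13) = 3 - √27 = 3 - 3*√3)
W(x) = 2*x/(58 + x) (W(x) = (2*x)/(58 + x) = 2*x/(58 + x))
W(-518) - G(Z(-23)) = 2*(-518)/(58 - 518) - (3 - 3*√3) = 2*(-518)/(-460) + (-3 + 3*√3) = 2*(-518)*(-1/460) + (-3 + 3*√3) = 259/115 + (-3 + 3*√3) = -86/115 + 3*√3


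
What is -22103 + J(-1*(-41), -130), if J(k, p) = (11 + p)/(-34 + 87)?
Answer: -1171578/53 ≈ -22105.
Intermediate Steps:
J(k, p) = 11/53 + p/53 (J(k, p) = (11 + p)/53 = (11 + p)*(1/53) = 11/53 + p/53)
-22103 + J(-1*(-41), -130) = -22103 + (11/53 + (1/53)*(-130)) = -22103 + (11/53 - 130/53) = -22103 - 119/53 = -1171578/53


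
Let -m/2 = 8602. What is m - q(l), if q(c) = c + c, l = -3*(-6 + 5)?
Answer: -17210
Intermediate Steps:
m = -17204 (m = -2*8602 = -17204)
l = 3 (l = -3*(-1) = 3)
q(c) = 2*c
m - q(l) = -17204 - 2*3 = -17204 - 1*6 = -17204 - 6 = -17210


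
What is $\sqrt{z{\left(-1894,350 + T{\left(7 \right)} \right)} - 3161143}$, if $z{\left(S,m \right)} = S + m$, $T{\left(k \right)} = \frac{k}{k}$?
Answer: $i \sqrt{3162686} \approx 1778.4 i$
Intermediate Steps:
$T{\left(k \right)} = 1$
$\sqrt{z{\left(-1894,350 + T{\left(7 \right)} \right)} - 3161143} = \sqrt{\left(-1894 + \left(350 + 1\right)\right) - 3161143} = \sqrt{\left(-1894 + 351\right) - 3161143} = \sqrt{-1543 - 3161143} = \sqrt{-3162686} = i \sqrt{3162686}$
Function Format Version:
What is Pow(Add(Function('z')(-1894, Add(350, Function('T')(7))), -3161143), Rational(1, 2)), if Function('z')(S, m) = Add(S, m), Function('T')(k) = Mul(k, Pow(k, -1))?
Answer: Mul(I, Pow(3162686, Rational(1, 2))) ≈ Mul(1778.4, I)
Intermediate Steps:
Function('T')(k) = 1
Pow(Add(Function('z')(-1894, Add(350, Function('T')(7))), -3161143), Rational(1, 2)) = Pow(Add(Add(-1894, Add(350, 1)), -3161143), Rational(1, 2)) = Pow(Add(Add(-1894, 351), -3161143), Rational(1, 2)) = Pow(Add(-1543, -3161143), Rational(1, 2)) = Pow(-3162686, Rational(1, 2)) = Mul(I, Pow(3162686, Rational(1, 2)))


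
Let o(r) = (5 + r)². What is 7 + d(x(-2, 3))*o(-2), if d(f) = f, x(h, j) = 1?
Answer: 16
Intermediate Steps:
7 + d(x(-2, 3))*o(-2) = 7 + 1*(5 - 2)² = 7 + 1*3² = 7 + 1*9 = 7 + 9 = 16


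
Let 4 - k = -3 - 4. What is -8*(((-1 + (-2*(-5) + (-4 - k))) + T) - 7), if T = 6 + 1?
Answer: 48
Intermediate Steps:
T = 7
k = 11 (k = 4 - (-3 - 4) = 4 - 1*(-7) = 4 + 7 = 11)
-8*(((-1 + (-2*(-5) + (-4 - k))) + T) - 7) = -8*(((-1 + (-2*(-5) + (-4 - 1*11))) + 7) - 7) = -8*(((-1 + (10 + (-4 - 11))) + 7) - 7) = -8*(((-1 + (10 - 15)) + 7) - 7) = -8*(((-1 - 5) + 7) - 7) = -8*((-6 + 7) - 7) = -8*(1 - 7) = -8*(-6) = 48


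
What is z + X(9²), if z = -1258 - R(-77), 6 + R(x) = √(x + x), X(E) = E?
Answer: -1171 - I*√154 ≈ -1171.0 - 12.41*I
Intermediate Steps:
R(x) = -6 + √2*√x (R(x) = -6 + √(x + x) = -6 + √(2*x) = -6 + √2*√x)
z = -1252 - I*√154 (z = -1258 - (-6 + √2*√(-77)) = -1258 - (-6 + √2*(I*√77)) = -1258 - (-6 + I*√154) = -1258 + (6 - I*√154) = -1252 - I*√154 ≈ -1252.0 - 12.41*I)
z + X(9²) = (-1252 - I*√154) + 9² = (-1252 - I*√154) + 81 = -1171 - I*√154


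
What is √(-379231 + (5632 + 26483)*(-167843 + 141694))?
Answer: I*√840154366 ≈ 28985.0*I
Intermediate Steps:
√(-379231 + (5632 + 26483)*(-167843 + 141694)) = √(-379231 + 32115*(-26149)) = √(-379231 - 839775135) = √(-840154366) = I*√840154366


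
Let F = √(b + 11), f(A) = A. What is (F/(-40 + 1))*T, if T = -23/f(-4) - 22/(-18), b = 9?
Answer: -251*√5/702 ≈ -0.79951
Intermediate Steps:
F = 2*√5 (F = √(9 + 11) = √20 = 2*√5 ≈ 4.4721)
T = 251/36 (T = -23/(-4) - 22/(-18) = -23*(-¼) - 22*(-1/18) = 23/4 + 11/9 = 251/36 ≈ 6.9722)
(F/(-40 + 1))*T = ((2*√5)/(-40 + 1))*(251/36) = ((2*√5)/(-39))*(251/36) = -2*√5/39*(251/36) = -251*√5/702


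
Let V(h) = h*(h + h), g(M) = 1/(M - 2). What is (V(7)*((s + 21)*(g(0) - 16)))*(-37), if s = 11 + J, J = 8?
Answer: 2393160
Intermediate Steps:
g(M) = 1/(-2 + M)
s = 19 (s = 11 + 8 = 19)
V(h) = 2*h² (V(h) = h*(2*h) = 2*h²)
(V(7)*((s + 21)*(g(0) - 16)))*(-37) = ((2*7²)*((19 + 21)*(1/(-2 + 0) - 16)))*(-37) = ((2*49)*(40*(1/(-2) - 16)))*(-37) = (98*(40*(-½ - 16)))*(-37) = (98*(40*(-33/2)))*(-37) = (98*(-660))*(-37) = -64680*(-37) = 2393160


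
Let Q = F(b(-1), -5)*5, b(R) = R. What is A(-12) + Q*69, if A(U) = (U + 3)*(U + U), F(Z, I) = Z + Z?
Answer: -474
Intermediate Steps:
F(Z, I) = 2*Z
A(U) = 2*U*(3 + U) (A(U) = (3 + U)*(2*U) = 2*U*(3 + U))
Q = -10 (Q = (2*(-1))*5 = -2*5 = -10)
A(-12) + Q*69 = 2*(-12)*(3 - 12) - 10*69 = 2*(-12)*(-9) - 690 = 216 - 690 = -474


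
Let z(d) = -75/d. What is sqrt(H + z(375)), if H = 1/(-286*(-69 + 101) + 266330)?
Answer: I*sqrt(330696188970)/1285890 ≈ 0.44721*I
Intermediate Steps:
H = 1/257178 (H = 1/(-286*32 + 266330) = 1/(-9152 + 266330) = 1/257178 ≈ 3.8884e-6)
sqrt(H + z(375)) = sqrt(1/257178 - 75/375) = sqrt(1/257178 - 75*1/375) = sqrt(1/257178 - 1/5) = sqrt(-257173/1285890) = I*sqrt(330696188970)/1285890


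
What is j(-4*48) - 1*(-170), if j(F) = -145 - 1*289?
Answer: -264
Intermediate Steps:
j(F) = -434 (j(F) = -145 - 289 = -434)
j(-4*48) - 1*(-170) = -434 - 1*(-170) = -434 + 170 = -264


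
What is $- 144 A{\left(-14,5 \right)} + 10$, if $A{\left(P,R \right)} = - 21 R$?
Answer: $15130$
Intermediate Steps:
$- 144 A{\left(-14,5 \right)} + 10 = - 144 \left(\left(-21\right) 5\right) + 10 = \left(-144\right) \left(-105\right) + 10 = 15120 + 10 = 15130$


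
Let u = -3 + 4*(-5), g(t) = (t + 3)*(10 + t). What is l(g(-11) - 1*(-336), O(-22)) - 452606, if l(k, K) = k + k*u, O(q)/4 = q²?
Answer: -460174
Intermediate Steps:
g(t) = (3 + t)*(10 + t)
u = -23 (u = -3 - 20 = -23)
O(q) = 4*q²
l(k, K) = -22*k (l(k, K) = k + k*(-23) = k - 23*k = -22*k)
l(g(-11) - 1*(-336), O(-22)) - 452606 = -22*((30 + (-11)² + 13*(-11)) - 1*(-336)) - 452606 = -22*((30 + 121 - 143) + 336) - 452606 = -22*(8 + 336) - 452606 = -22*344 - 452606 = -7568 - 452606 = -460174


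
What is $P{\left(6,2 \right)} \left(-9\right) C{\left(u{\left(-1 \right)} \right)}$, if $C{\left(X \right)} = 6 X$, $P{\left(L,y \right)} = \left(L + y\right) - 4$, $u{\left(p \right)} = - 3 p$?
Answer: $-648$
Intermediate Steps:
$P{\left(L,y \right)} = -4 + L + y$
$P{\left(6,2 \right)} \left(-9\right) C{\left(u{\left(-1 \right)} \right)} = \left(-4 + 6 + 2\right) \left(-9\right) 6 \left(\left(-3\right) \left(-1\right)\right) = 4 \left(-9\right) 6 \cdot 3 = \left(-36\right) 18 = -648$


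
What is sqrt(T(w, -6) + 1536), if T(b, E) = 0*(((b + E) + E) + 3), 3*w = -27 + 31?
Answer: 16*sqrt(6) ≈ 39.192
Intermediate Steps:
w = 4/3 (w = (-27 + 31)/3 = (1/3)*4 = 4/3 ≈ 1.3333)
T(b, E) = 0 (T(b, E) = 0*(((E + b) + E) + 3) = 0*((b + 2*E) + 3) = 0*(3 + b + 2*E) = 0)
sqrt(T(w, -6) + 1536) = sqrt(0 + 1536) = sqrt(1536) = 16*sqrt(6)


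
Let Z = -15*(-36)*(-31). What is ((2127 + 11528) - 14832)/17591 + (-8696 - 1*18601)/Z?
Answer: 17054761/10906420 ≈ 1.5637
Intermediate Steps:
Z = -16740 (Z = 540*(-31) = -16740)
((2127 + 11528) - 14832)/17591 + (-8696 - 1*18601)/Z = ((2127 + 11528) - 14832)/17591 + (-8696 - 1*18601)/(-16740) = (13655 - 14832)*(1/17591) + (-8696 - 18601)*(-1/16740) = -1177*1/17591 - 27297*(-1/16740) = -1177/17591 + 1011/620 = 17054761/10906420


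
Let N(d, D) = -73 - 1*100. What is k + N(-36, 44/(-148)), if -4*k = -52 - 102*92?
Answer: 2186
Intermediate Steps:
k = 2359 (k = -(-52 - 102*92)/4 = -(-52 - 9384)/4 = -1/4*(-9436) = 2359)
N(d, D) = -173 (N(d, D) = -73 - 100 = -173)
k + N(-36, 44/(-148)) = 2359 - 173 = 2186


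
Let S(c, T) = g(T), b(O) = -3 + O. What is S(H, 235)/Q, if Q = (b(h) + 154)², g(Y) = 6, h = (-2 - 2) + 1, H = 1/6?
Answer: 3/10952 ≈ 0.00027392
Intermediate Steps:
H = ⅙ ≈ 0.16667
h = -3 (h = -4 + 1 = -3)
S(c, T) = 6
Q = 21904 (Q = ((-3 - 3) + 154)² = (-6 + 154)² = 148² = 21904)
S(H, 235)/Q = 6/21904 = 6*(1/21904) = 3/10952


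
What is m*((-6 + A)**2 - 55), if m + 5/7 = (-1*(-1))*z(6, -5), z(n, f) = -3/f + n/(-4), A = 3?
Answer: 2599/35 ≈ 74.257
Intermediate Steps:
z(n, f) = -3/f - n/4 (z(n, f) = -3/f + n*(-1/4) = -3/f - n/4)
m = -113/70 (m = -5/7 + (-1*(-1))*(-3/(-5) - 1/4*6) = -5/7 + 1*(-3*(-1/5) - 3/2) = -5/7 + 1*(3/5 - 3/2) = -5/7 + 1*(-9/10) = -5/7 - 9/10 = -113/70 ≈ -1.6143)
m*((-6 + A)**2 - 55) = -113*((-6 + 3)**2 - 55)/70 = -113*((-3)**2 - 55)/70 = -113*(9 - 55)/70 = -113/70*(-46) = 2599/35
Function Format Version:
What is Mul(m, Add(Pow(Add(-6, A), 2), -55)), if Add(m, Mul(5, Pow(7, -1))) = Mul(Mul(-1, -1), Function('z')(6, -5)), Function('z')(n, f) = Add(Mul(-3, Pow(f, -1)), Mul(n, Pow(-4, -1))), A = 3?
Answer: Rational(2599, 35) ≈ 74.257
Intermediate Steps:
Function('z')(n, f) = Add(Mul(-3, Pow(f, -1)), Mul(Rational(-1, 4), n)) (Function('z')(n, f) = Add(Mul(-3, Pow(f, -1)), Mul(n, Rational(-1, 4))) = Add(Mul(-3, Pow(f, -1)), Mul(Rational(-1, 4), n)))
m = Rational(-113, 70) (m = Add(Rational(-5, 7), Mul(Mul(-1, -1), Add(Mul(-3, Pow(-5, -1)), Mul(Rational(-1, 4), 6)))) = Add(Rational(-5, 7), Mul(1, Add(Mul(-3, Rational(-1, 5)), Rational(-3, 2)))) = Add(Rational(-5, 7), Mul(1, Add(Rational(3, 5), Rational(-3, 2)))) = Add(Rational(-5, 7), Mul(1, Rational(-9, 10))) = Add(Rational(-5, 7), Rational(-9, 10)) = Rational(-113, 70) ≈ -1.6143)
Mul(m, Add(Pow(Add(-6, A), 2), -55)) = Mul(Rational(-113, 70), Add(Pow(Add(-6, 3), 2), -55)) = Mul(Rational(-113, 70), Add(Pow(-3, 2), -55)) = Mul(Rational(-113, 70), Add(9, -55)) = Mul(Rational(-113, 70), -46) = Rational(2599, 35)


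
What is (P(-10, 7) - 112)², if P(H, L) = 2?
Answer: 12100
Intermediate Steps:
(P(-10, 7) - 112)² = (2 - 112)² = (-110)² = 12100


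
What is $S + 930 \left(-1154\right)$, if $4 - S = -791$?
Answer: $-1072425$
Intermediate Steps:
$S = 795$ ($S = 4 - -791 = 4 + 791 = 795$)
$S + 930 \left(-1154\right) = 795 + 930 \left(-1154\right) = 795 - 1073220 = -1072425$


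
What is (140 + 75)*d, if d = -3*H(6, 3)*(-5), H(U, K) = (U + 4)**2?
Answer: 322500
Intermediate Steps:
H(U, K) = (4 + U)**2
d = 1500 (d = -3*(4 + 6)**2*(-5) = -3*10**2*(-5) = -3*100*(-5) = -300*(-5) = 1500)
(140 + 75)*d = (140 + 75)*1500 = 215*1500 = 322500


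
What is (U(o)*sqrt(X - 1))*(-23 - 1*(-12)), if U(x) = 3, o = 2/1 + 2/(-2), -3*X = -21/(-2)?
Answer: -99*I*sqrt(2)/2 ≈ -70.004*I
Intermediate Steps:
X = -7/2 (X = -(-7)/(-2) = -(-7)*(-1)/2 = -1/3*21/2 = -7/2 ≈ -3.5000)
o = 1 (o = 2*1 + 2*(-1/2) = 2 - 1 = 1)
(U(o)*sqrt(X - 1))*(-23 - 1*(-12)) = (3*sqrt(-7/2 - 1))*(-23 - 1*(-12)) = (3*sqrt(-9/2))*(-23 + 12) = (3*(3*I*sqrt(2)/2))*(-11) = (9*I*sqrt(2)/2)*(-11) = -99*I*sqrt(2)/2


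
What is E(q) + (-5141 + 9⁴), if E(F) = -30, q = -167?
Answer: 1390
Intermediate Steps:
E(q) + (-5141 + 9⁴) = -30 + (-5141 + 9⁴) = -30 + (-5141 + 6561) = -30 + 1420 = 1390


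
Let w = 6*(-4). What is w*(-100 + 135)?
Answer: -840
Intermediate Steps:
w = -24
w*(-100 + 135) = -24*(-100 + 135) = -24*35 = -840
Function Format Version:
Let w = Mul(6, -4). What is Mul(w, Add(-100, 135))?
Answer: -840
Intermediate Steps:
w = -24
Mul(w, Add(-100, 135)) = Mul(-24, Add(-100, 135)) = Mul(-24, 35) = -840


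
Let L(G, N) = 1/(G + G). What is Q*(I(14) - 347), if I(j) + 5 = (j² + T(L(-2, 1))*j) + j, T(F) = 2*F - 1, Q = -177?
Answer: 28851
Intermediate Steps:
L(G, N) = 1/(2*G)
T(F) = -1 + 2*F
I(j) = -5 + j² - j/2 (I(j) = -5 + ((j² + (-1 + 2*((½)/(-2)))*j) + j) = -5 + ((j² + (-1 + 2*((½)*(-½)))*j) + j) = -5 + ((j² + (-1 + 2*(-¼))*j) + j) = -5 + ((j² + (-1 - ½)*j) + j) = -5 + ((j² - 3*j/2) + j) = -5 + (j² - j/2) = -5 + j² - j/2)
Q*(I(14) - 347) = -177*((-5 + 14² - ½*14) - 347) = -177*((-5 + 196 - 7) - 347) = -177*(184 - 347) = -177*(-163) = 28851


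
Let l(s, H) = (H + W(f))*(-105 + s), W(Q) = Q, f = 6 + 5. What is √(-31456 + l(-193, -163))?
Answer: 4*√865 ≈ 117.64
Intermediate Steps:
f = 11
l(s, H) = (-105 + s)*(11 + H) (l(s, H) = (H + 11)*(-105 + s) = (11 + H)*(-105 + s) = (-105 + s)*(11 + H))
√(-31456 + l(-193, -163)) = √(-31456 + (-1155 - 105*(-163) + 11*(-193) - 163*(-193))) = √(-31456 + (-1155 + 17115 - 2123 + 31459)) = √(-31456 + 45296) = √13840 = 4*√865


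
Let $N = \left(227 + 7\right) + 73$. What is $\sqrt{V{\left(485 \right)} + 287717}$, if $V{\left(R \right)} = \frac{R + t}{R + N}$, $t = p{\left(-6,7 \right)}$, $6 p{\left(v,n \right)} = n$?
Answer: $\frac{\sqrt{45118725333}}{396} \approx 536.39$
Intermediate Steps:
$p{\left(v,n \right)} = \frac{n}{6}$
$N = 307$ ($N = 234 + 73 = 307$)
$t = \frac{7}{6}$ ($t = \frac{1}{6} \cdot 7 = \frac{7}{6} \approx 1.1667$)
$V{\left(R \right)} = \frac{\frac{7}{6} + R}{307 + R}$ ($V{\left(R \right)} = \frac{R + \frac{7}{6}}{R + 307} = \frac{\frac{7}{6} + R}{307 + R}$)
$\sqrt{V{\left(485 \right)} + 287717} = \sqrt{\frac{\frac{7}{6} + 485}{307 + 485} + 287717} = \sqrt{\frac{1}{792} \cdot \frac{2917}{6} + 287717} = \sqrt{\frac{2917}{4752} + 287717} = \sqrt{\frac{1367234101}{4752}} = \frac{\sqrt{45118725333}}{396}$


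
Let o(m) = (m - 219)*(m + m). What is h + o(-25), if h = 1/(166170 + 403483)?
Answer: 6949766601/569653 ≈ 12200.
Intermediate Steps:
h = 1/569653 ≈ 1.7555e-6
o(m) = 2*m*(-219 + m) (o(m) = (-219 + m)*(2*m) = 2*m*(-219 + m))
h + o(-25) = 1/569653 + 2*(-25)*(-219 - 25) = 1/569653 + 2*(-25)*(-244) = 1/569653 + 12200 = 6949766601/569653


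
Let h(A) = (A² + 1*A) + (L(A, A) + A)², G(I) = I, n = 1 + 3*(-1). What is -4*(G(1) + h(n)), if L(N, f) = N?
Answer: -76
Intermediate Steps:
n = -2 (n = 1 - 3 = -2)
h(A) = A + 5*A² (h(A) = (A² + 1*A) + (A + A)² = (A² + A) + (2*A)² = (A + A²) + 4*A² = A + 5*A²)
-4*(G(1) + h(n)) = -4*(1 - 2*(1 + 5*(-2))) = -4*(1 - 2*(1 - 10)) = -4*(1 - 2*(-9)) = -4*(1 + 18) = -4*19 = -76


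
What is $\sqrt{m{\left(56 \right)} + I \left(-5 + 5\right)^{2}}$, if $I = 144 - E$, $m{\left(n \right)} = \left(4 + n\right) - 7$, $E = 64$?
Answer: $\sqrt{53} \approx 7.2801$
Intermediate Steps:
$m{\left(n \right)} = -3 + n$
$I = 80$ ($I = 144 - 64 = 80$)
$\sqrt{m{\left(56 \right)} + I \left(-5 + 5\right)^{2}} = \sqrt{\left(-3 + 56\right) + 80 \left(-5 + 5\right)^{2}} = \sqrt{53 + 80 \cdot 0^{2}} = \sqrt{53 + 80 \cdot 0} = \sqrt{53 + 0} = \sqrt{53}$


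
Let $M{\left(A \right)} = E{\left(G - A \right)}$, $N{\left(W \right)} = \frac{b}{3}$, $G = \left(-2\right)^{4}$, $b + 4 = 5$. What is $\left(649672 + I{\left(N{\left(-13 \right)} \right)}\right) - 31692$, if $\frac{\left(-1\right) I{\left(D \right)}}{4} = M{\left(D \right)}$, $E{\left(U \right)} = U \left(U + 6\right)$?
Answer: $\frac{5549600}{9} \approx 6.1662 \cdot 10^{5}$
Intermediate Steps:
$b = 1$ ($b = -4 + 5 = 1$)
$G = 16$
$N{\left(W \right)} = \frac{1}{3}$ ($N{\left(W \right)} = 1 \cdot \frac{1}{3} = \frac{1}{3}$)
$E{\left(U \right)} = U \left(6 + U\right)$
$M{\left(A \right)} = \left(16 - A\right) \left(22 - A\right)$ ($M{\left(A \right)} = \left(16 - A\right) \left(6 - \left(-16 + A\right)\right) = \left(16 - A\right) \left(22 - A\right)$)
$I{\left(D \right)} = - 4 \left(-22 + D\right) \left(-16 + D\right)$
$\left(649672 + I{\left(N{\left(-13 \right)} \right)}\right) - 31692 = \left(649672 - 4 \left(-22 + \frac{1}{3}\right) \left(-16 + \frac{1}{3}\right)\right) - 31692 = \left(649672 - \left(- \frac{260}{3}\right) \left(- \frac{47}{3}\right)\right) - 31692 = \left(649672 - \frac{12220}{9}\right) - 31692 = \frac{5834828}{9} - 31692 = \frac{5549600}{9}$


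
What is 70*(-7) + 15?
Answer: -475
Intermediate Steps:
70*(-7) + 15 = -490 + 15 = -475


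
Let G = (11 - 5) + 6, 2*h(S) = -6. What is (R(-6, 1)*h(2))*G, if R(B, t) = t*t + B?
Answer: 180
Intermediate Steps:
R(B, t) = B + t**2 (R(B, t) = t**2 + B = B + t**2)
h(S) = -3 (h(S) = (1/2)*(-6) = -3)
G = 12 (G = 6 + 6 = 12)
(R(-6, 1)*h(2))*G = ((-6 + 1**2)*(-3))*12 = ((-6 + 1)*(-3))*12 = -5*(-3)*12 = 15*12 = 180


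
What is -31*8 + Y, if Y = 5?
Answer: -243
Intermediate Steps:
-31*8 + Y = -31*8 + 5 = -248 + 5 = -243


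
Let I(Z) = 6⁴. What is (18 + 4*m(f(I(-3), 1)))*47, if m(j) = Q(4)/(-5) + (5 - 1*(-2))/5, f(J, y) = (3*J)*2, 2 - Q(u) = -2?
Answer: 4794/5 ≈ 958.80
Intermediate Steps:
Q(u) = 4 (Q(u) = 2 - 1*(-2) = 2 + 2 = 4)
I(Z) = 1296
f(J, y) = 6*J
m(j) = ⅗ (m(j) = 4/(-5) + (5 - 1*(-2))/5 = 4*(-⅕) + (5 + 2)*(⅕) = -⅘ + 7*(⅕) = -⅘ + 7/5 = ⅗)
(18 + 4*m(f(I(-3), 1)))*47 = (18 + 4*(⅗))*47 = (18 + 12/5)*47 = (102/5)*47 = 4794/5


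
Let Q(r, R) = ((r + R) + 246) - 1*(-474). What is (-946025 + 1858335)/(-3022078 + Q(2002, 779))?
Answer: -912310/3018577 ≈ -0.30223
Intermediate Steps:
Q(r, R) = 720 + R + r (Q(r, R) = ((R + r) + 246) + 474 = (246 + R + r) + 474 = 720 + R + r)
(-946025 + 1858335)/(-3022078 + Q(2002, 779)) = (-946025 + 1858335)/(-3022078 + (720 + 779 + 2002)) = 912310/(-3022078 + 3501) = 912310/(-3018577) = 912310*(-1/3018577) = -912310/3018577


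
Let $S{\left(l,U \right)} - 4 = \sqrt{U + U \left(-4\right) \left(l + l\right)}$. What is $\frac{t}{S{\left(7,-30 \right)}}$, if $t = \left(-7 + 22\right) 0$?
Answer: $0$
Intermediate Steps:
$S{\left(l,U \right)} = 4 + \sqrt{U - 8 U l}$ ($S{\left(l,U \right)} = 4 + \sqrt{U + U \left(-4\right) \left(l + l\right)} = 4 + \sqrt{U + - 4 U 2 l} = 4 + \sqrt{U - 8 U l}$)
$t = 0$ ($t = 15 \cdot 0 = 0$)
$\frac{t}{S{\left(7,-30 \right)}} = \frac{0}{4 + \sqrt{- 30 \left(1 - 56\right)}} = \frac{0}{4 + \sqrt{\left(-30\right) \left(-55\right)}} = \frac{0}{4 + \sqrt{1650}} = \frac{0}{4 + 5 \sqrt{66}} = 0$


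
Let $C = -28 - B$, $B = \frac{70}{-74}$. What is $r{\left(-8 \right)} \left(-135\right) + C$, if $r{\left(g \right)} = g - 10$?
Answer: $\frac{88909}{37} \approx 2402.9$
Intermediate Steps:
$B = - \frac{35}{37}$ ($B = 70 \left(- \frac{1}{74}\right) = - \frac{35}{37} \approx -0.94595$)
$C = - \frac{1001}{37}$ ($C = -28 - - \frac{35}{37} = -28 + \frac{35}{37} = - \frac{1001}{37} \approx -27.054$)
$r{\left(g \right)} = -10 + g$
$r{\left(-8 \right)} \left(-135\right) + C = \left(-10 - 8\right) \left(-135\right) - \frac{1001}{37} = \left(-18\right) \left(-135\right) - \frac{1001}{37} = 2430 - \frac{1001}{37} = \frac{88909}{37}$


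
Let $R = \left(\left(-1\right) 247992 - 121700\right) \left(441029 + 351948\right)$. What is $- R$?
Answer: $293157253084$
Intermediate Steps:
$R = -293157253084$ ($R = \left(-247992 - 121700\right) 792977 = \left(-369692\right) 792977 = -293157253084$)
$- R = \left(-1\right) \left(-293157253084\right) = 293157253084$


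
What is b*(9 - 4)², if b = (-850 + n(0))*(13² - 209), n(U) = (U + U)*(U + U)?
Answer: 850000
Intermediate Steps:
n(U) = 4*U² (n(U) = (2*U)*(2*U) = 4*U²)
b = 34000 (b = (-850 + 4*0²)*(13² - 209) = (-850 + 4*0)*(169 - 209) = (-850 + 0)*(-40) = -850*(-40) = 34000)
b*(9 - 4)² = 34000*(9 - 4)² = 34000*5² = 34000*25 = 850000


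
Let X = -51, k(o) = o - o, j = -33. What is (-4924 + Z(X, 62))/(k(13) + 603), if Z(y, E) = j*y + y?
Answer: -3292/603 ≈ -5.4594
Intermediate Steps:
k(o) = 0
Z(y, E) = -32*y (Z(y, E) = -33*y + y = -32*y)
(-4924 + Z(X, 62))/(k(13) + 603) = (-4924 - 32*(-51))/(0 + 603) = (-4924 + 1632)/603 = -3292*1/603 = -3292/603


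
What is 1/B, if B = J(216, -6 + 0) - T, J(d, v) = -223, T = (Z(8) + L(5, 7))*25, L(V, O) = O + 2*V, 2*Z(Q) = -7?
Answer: -2/1121 ≈ -0.0017841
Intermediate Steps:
Z(Q) = -7/2 (Z(Q) = (1/2)*(-7) = -7/2)
T = 675/2 (T = (-7/2 + (7 + 2*5))*25 = (-7/2 + (7 + 10))*25 = (-7/2 + 17)*25 = (27/2)*25 = 675/2 ≈ 337.50)
B = -1121/2 (B = -223 - 1*675/2 = -223 - 675/2 = -1121/2 ≈ -560.50)
1/B = 1/(-1121/2) = -2/1121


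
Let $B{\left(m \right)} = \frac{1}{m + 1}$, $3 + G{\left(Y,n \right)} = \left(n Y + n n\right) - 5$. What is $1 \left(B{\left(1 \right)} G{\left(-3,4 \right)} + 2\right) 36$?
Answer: $0$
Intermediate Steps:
$G{\left(Y,n \right)} = -8 + n^{2} + Y n$ ($G{\left(Y,n \right)} = -3 - \left(5 - n Y - n n\right) = -3 - \left(5 - n^{2} - Y n\right) = -3 + \left(-5 + n^{2} + Y n\right) = -8 + n^{2} + Y n$)
$B{\left(m \right)} = \frac{1}{1 + m}$
$1 \left(B{\left(1 \right)} G{\left(-3,4 \right)} + 2\right) 36 = 1 \left(\frac{-8 + 4^{2} - 12}{1 + 1} + 2\right) 36 = 1 \left(\frac{-8 + 16 - 12}{2} + 2\right) 36 = 1 \left(\frac{1}{2} \left(-4\right) + 2\right) 36 = 1 \left(-2 + 2\right) 36 = 1 \cdot 0 \cdot 36 = 0 \cdot 36 = 0$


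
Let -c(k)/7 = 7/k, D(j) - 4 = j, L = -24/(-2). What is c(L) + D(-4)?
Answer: -49/12 ≈ -4.0833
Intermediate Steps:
L = 12 (L = -24*(-1/2) = 12)
D(j) = 4 + j
c(k) = -49/k
c(L) + D(-4) = -49/12 + (4 - 4) = -49*1/12 + 0 = -49/12 + 0 = -49/12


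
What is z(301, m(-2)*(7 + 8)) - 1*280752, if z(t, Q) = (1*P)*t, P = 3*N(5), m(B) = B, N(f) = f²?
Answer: -258177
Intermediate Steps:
P = 75 (P = 3*5² = 3*25 = 75)
z(t, Q) = 75*t (z(t, Q) = (1*75)*t = 75*t)
z(301, m(-2)*(7 + 8)) - 1*280752 = 75*301 - 1*280752 = 22575 - 280752 = -258177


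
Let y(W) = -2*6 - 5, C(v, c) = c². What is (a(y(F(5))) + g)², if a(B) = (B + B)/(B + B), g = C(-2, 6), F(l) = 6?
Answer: 1369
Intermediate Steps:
g = 36 (g = 6² = 36)
y(W) = -17 (y(W) = -12 - 5 = -17)
a(B) = 1 (a(B) = (2*B)/((2*B)) = (2*B)*(1/(2*B)) = 1)
(a(y(F(5))) + g)² = (1 + 36)² = 37² = 1369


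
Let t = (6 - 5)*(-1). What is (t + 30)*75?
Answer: 2175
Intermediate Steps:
t = -1 (t = 1*(-1) = -1)
(t + 30)*75 = (-1 + 30)*75 = 29*75 = 2175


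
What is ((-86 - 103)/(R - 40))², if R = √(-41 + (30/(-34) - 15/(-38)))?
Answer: 14906944836/(25840 - I*√17313446)² ≈ 20.661 + 6.8312*I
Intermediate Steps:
R = I*√17313446/646 (R = √(-41 + (30*(-1/34) - 15*(-1/38))) = √(-41 + (-15/17 + 15/38)) = √(-41 - 315/646) = √(-26801/646) = I*√17313446/646 ≈ 6.4411*I)
((-86 - 103)/(R - 40))² = ((-86 - 103)/(I*√17313446/646 - 40))² = (-189/(-40 + I*√17313446/646))² = 35721/(-40 + I*√17313446/646)²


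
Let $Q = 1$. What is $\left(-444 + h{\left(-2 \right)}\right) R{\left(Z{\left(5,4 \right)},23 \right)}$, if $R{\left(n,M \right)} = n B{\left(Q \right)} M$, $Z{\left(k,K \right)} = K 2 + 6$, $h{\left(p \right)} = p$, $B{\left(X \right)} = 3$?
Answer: $-430836$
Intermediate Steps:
$Z{\left(k,K \right)} = 6 + 2 K$ ($Z{\left(k,K \right)} = 2 K + 6 = 6 + 2 K$)
$R{\left(n,M \right)} = 3 M n$ ($R{\left(n,M \right)} = n 3 M = 3 n M = 3 M n$)
$\left(-444 + h{\left(-2 \right)}\right) R{\left(Z{\left(5,4 \right)},23 \right)} = \left(-444 - 2\right) 3 \cdot 23 \left(6 + 2 \cdot 4\right) = - 446 \cdot 3 \cdot 23 \left(6 + 8\right) = - 446 \cdot 3 \cdot 23 \cdot 14 = \left(-446\right) 966 = -430836$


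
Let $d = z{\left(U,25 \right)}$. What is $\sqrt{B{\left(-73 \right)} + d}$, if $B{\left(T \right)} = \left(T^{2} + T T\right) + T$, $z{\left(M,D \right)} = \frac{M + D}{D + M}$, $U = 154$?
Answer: $\sqrt{10586} \approx 102.89$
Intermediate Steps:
$z{\left(M,D \right)} = 1$ ($z{\left(M,D \right)} = \frac{D + M}{D + M} = 1$)
$d = 1$
$B{\left(T \right)} = T + 2 T^{2}$ ($B{\left(T \right)} = \left(T^{2} + T^{2}\right) + T = 2 T^{2} + T = T + 2 T^{2}$)
$\sqrt{B{\left(-73 \right)} + d} = \sqrt{- 73 \left(1 + 2 \left(-73\right)\right) + 1} = \sqrt{- 73 \left(1 - 146\right) + 1} = \sqrt{\left(-73\right) \left(-145\right) + 1} = \sqrt{10585 + 1} = \sqrt{10586}$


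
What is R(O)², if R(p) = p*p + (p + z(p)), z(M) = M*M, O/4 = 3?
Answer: 90000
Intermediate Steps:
O = 12 (O = 4*3 = 12)
z(M) = M²
R(p) = p + 2*p² (R(p) = p*p + (p + p²) = p² + (p + p²) = p + 2*p²)
R(O)² = (12*(1 + 2*12))² = (12*(1 + 24))² = (12*25)² = 300² = 90000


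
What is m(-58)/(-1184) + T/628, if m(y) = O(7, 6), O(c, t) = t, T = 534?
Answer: 78561/92944 ≈ 0.84525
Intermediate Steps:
m(y) = 6
m(-58)/(-1184) + T/628 = 6/(-1184) + 534/628 = 6*(-1/1184) + 534*(1/628) = -3/592 + 267/314 = 78561/92944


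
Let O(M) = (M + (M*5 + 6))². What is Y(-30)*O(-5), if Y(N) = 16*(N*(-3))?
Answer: 829440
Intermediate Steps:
Y(N) = -48*N (Y(N) = 16*(-3*N) = -48*N)
O(M) = (6 + 6*M)² (O(M) = (M + (5*M + 6))² = (M + (6 + 5*M))² = (6 + 6*M)²)
Y(-30)*O(-5) = (-48*(-30))*(36*(1 - 5)²) = 1440*(36*(-4)²) = 1440*(36*16) = 1440*576 = 829440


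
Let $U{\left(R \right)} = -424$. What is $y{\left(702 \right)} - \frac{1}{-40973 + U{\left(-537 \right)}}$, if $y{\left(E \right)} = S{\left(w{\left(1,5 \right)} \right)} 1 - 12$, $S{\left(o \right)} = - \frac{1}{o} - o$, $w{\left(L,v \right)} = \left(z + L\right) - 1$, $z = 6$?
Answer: $- \frac{501363}{27598} \approx -18.167$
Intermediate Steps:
$w{\left(L,v \right)} = 5 + L$ ($w{\left(L,v \right)} = \left(6 + L\right) - 1 = 5 + L$)
$S{\left(o \right)} = - o - \frac{1}{o}$
$y{\left(E \right)} = - \frac{109}{6}$ ($y{\left(E \right)} = \left(- (5 + 1) - \frac{1}{5 + 1}\right) 1 - 12 = \left(\left(-1\right) 6 - \frac{1}{6}\right) 1 - 12 = \left(-6 - \frac{1}{6}\right) 1 - 12 = \left(- \frac{37}{6}\right) 1 - 12 = - \frac{37}{6} - 12 = - \frac{109}{6}$)
$y{\left(702 \right)} - \frac{1}{-40973 + U{\left(-537 \right)}} = - \frac{109}{6} - \frac{1}{-40973 - 424} = - \frac{109}{6} - \frac{1}{-41397} = - \frac{109}{6} - - \frac{1}{41397} = - \frac{109}{6} + \frac{1}{41397} = - \frac{501363}{27598}$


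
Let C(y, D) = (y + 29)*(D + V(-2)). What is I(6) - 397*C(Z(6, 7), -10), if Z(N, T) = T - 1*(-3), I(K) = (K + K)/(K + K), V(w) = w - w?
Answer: 154831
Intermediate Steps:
V(w) = 0
I(K) = 1 (I(K) = (2*K)/((2*K)) = (2*K)*(1/(2*K)) = 1)
Z(N, T) = 3 + T (Z(N, T) = T + 3 = 3 + T)
C(y, D) = D*(29 + y) (C(y, D) = (y + 29)*(D + 0) = (29 + y)*D = D*(29 + y))
I(6) - 397*C(Z(6, 7), -10) = 1 - (-3970)*(29 + (3 + 7)) = 1 - (-3970)*(29 + 10) = 1 - (-3970)*39 = 1 - 397*(-390) = 1 + 154830 = 154831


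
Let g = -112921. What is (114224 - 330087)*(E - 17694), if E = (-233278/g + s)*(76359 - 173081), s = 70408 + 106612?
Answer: 417355408261031318190/112921 ≈ 3.6960e+15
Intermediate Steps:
s = 177020
E = -1933425260287956/112921 (E = (-233278/(-112921) + 177020)*(76359 - 173081) = (-233278*(-1/112921) + 177020)*(-96722) = (233278/112921 + 177020)*(-96722) = (19989508698/112921)*(-96722) = -1933425260287956/112921 ≈ -1.7122e+10)
(114224 - 330087)*(E - 17694) = (114224 - 330087)*(-1933425260287956/112921 - 17694) = -215863*(-1933427258312130/112921) = 417355408261031318190/112921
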